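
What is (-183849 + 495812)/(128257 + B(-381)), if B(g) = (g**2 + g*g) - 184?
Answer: 311963/418395 ≈ 0.74562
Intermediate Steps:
B(g) = -184 + 2*g**2 (B(g) = (g**2 + g**2) - 184 = 2*g**2 - 184 = -184 + 2*g**2)
(-183849 + 495812)/(128257 + B(-381)) = (-183849 + 495812)/(128257 + (-184 + 2*(-381)**2)) = 311963/(128257 + (-184 + 2*145161)) = 311963/(128257 + (-184 + 290322)) = 311963/(128257 + 290138) = 311963/418395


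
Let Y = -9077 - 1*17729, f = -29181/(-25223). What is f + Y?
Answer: -676098557/25223 ≈ -26805.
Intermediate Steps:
f = 29181/25223 (f = -29181*(-1/25223) = 29181/25223 ≈ 1.1569)
Y = -26806 (Y = -9077 - 17729 = -26806)
f + Y = 29181/25223 - 26806 = -676098557/25223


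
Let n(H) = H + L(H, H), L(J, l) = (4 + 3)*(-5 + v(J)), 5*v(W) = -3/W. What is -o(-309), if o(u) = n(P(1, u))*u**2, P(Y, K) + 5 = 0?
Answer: 93475899/25 ≈ 3.7390e+6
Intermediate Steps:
P(Y, K) = -5 (P(Y, K) = -5 + 0 = -5)
v(W) = -3/(5*W) (v(W) = (-3/W)/5 = -3/(5*W))
L(J, l) = -35 - 21/(5*J) (L(J, l) = (4 + 3)*(-5 - 3/(5*J)) = 7*(-5 - 3/(5*J)) = -35 - 21/(5*J))
n(H) = -35 + H - 21/(5*H) (n(H) = H + (-35 - 21/(5*H)) = -35 + H - 21/(5*H))
o(u) = -979*u**2/25 (o(u) = (-35 - 5 - 21/5/(-5))*u**2 = (-35 - 5 - 21/5*(-1/5))*u**2 = (-35 - 5 + 21/25)*u**2 = -979*u**2/25)
-o(-309) = -(-979)*(-309)**2/25 = -(-979)*95481/25 = -1*(-93475899/25) = 93475899/25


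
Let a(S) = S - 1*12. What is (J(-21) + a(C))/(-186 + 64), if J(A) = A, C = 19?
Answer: 7/61 ≈ 0.11475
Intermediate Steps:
a(S) = -12 + S (a(S) = S - 12 = -12 + S)
(J(-21) + a(C))/(-186 + 64) = (-21 + (-12 + 19))/(-186 + 64) = (-21 + 7)/(-122) = -14*(-1/122) = 7/61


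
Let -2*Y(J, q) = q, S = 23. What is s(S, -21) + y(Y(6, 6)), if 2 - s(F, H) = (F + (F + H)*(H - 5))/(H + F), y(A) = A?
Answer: 27/2 ≈ 13.500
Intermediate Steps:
Y(J, q) = -q/2
s(F, H) = 2 - (F + (-5 + H)*(F + H))/(F + H) (s(F, H) = 2 - (F + (F + H)*(H - 5))/(H + F) = 2 - (F + (F + H)*(-5 + H))/(F + H) = 2 - (F + (-5 + H)*(F + H))/(F + H))
s(S, -21) + y(Y(6, 6)) = (-1*(-21)² + 6*23 + 7*(-21) - 1*23*(-21))/(23 - 21) - ½*6 = (-1*441 + 138 - 147 + 483)/2 - 3 = (-441 + 138 - 147 + 483)/2 - 3 = (½)*33 - 3 = 33/2 - 3 = 27/2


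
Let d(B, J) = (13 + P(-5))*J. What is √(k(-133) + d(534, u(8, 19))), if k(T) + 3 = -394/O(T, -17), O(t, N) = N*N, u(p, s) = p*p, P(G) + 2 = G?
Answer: √109715/17 ≈ 19.484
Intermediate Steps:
P(G) = -2 + G
u(p, s) = p²
d(B, J) = 6*J (d(B, J) = (13 + (-2 - 5))*J = (13 - 7)*J = 6*J)
O(t, N) = N²
k(T) = -1261/289 (k(T) = -3 - 394/((-17)²) = -3 - 394/289 = -1261/289)
√(k(-133) + d(534, u(8, 19))) = √(-1261/289 + 6*8²) = √(-1261/289 + 6*64) = √(-1261/289 + 384) = √(109715/289) = √109715/17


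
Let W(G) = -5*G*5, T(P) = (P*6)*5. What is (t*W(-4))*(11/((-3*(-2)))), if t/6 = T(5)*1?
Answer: 165000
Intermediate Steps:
T(P) = 30*P (T(P) = (6*P)*5 = 30*P)
t = 900 (t = 6*((30*5)*1) = 6*(150*1) = 6*150 = 900)
W(G) = -25*G
(t*W(-4))*(11/((-3*(-2)))) = (900*(-25*(-4)))*(11/((-3*(-2)))) = (900*100)*(11/6) = 90000*(11*(⅙)) = 90000*(11/6) = 165000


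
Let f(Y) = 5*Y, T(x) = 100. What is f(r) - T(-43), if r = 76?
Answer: 280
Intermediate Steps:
f(r) - T(-43) = 5*76 - 1*100 = 380 - 100 = 280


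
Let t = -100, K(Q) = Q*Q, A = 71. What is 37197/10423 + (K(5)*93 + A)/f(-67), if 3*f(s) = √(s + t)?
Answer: 37197/10423 - 7188*I*√167/167 ≈ 3.5687 - 556.22*I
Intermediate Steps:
K(Q) = Q²
f(s) = √(-100 + s)/3 (f(s) = √(s - 100)/3 = √(-100 + s)/3)
37197/10423 + (K(5)*93 + A)/f(-67) = 37197/10423 + (5²*93 + 71)/((√(-100 - 67)/3)) = 37197*(1/10423) + (25*93 + 71)/((√(-167)/3)) = 37197/10423 + (2325 + 71)/(((I*√167)/3)) = 37197/10423 + 2396/((I*√167/3)) = 37197/10423 + 2396*(-3*I*√167/167) = 37197/10423 - 7188*I*√167/167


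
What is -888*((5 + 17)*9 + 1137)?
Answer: -1185480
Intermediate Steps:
-888*((5 + 17)*9 + 1137) = -888*(22*9 + 1137) = -888*(198 + 1137) = -888*1335 = -1185480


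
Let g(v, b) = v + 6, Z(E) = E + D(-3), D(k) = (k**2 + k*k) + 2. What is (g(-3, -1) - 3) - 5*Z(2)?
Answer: -110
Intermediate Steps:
D(k) = 2 + 2*k**2 (D(k) = (k**2 + k**2) + 2 = 2*k**2 + 2 = 2 + 2*k**2)
Z(E) = 20 + E (Z(E) = E + (2 + 2*(-3)**2) = E + (2 + 2*9) = E + (2 + 18) = E + 20 = 20 + E)
g(v, b) = 6 + v
(g(-3, -1) - 3) - 5*Z(2) = ((6 - 3) - 3) - 5*(20 + 2) = (3 - 3) - 5*22 = 0 - 110 = -110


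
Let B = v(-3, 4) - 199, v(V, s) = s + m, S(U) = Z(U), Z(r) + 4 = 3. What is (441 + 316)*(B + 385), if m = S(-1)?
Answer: 143073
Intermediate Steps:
Z(r) = -1 (Z(r) = -4 + 3 = -1)
S(U) = -1
m = -1
v(V, s) = -1 + s (v(V, s) = s - 1 = -1 + s)
B = -196 (B = (-1 + 4) - 199 = 3 - 199 = -196)
(441 + 316)*(B + 385) = (441 + 316)*(-196 + 385) = 757*189 = 143073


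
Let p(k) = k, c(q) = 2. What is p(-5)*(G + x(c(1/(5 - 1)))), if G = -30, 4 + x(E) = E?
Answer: 160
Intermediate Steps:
x(E) = -4 + E
p(-5)*(G + x(c(1/(5 - 1)))) = -5*(-30 + (-4 + 2)) = -5*(-30 - 2) = -5*(-32) = 160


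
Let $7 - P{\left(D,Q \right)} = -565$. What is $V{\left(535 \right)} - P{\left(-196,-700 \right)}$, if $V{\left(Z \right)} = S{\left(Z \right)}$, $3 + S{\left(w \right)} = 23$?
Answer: $-552$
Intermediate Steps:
$S{\left(w \right)} = 20$ ($S{\left(w \right)} = -3 + 23 = 20$)
$P{\left(D,Q \right)} = 572$ ($P{\left(D,Q \right)} = 7 - -565 = 7 + 565 = 572$)
$V{\left(Z \right)} = 20$
$V{\left(535 \right)} - P{\left(-196,-700 \right)} = 20 - 572 = -552$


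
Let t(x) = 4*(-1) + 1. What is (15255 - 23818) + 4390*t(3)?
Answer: -21733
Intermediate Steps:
t(x) = -3 (t(x) = -4 + 1 = -3)
(15255 - 23818) + 4390*t(3) = (15255 - 23818) + 4390*(-3) = -8563 - 13170 = -21733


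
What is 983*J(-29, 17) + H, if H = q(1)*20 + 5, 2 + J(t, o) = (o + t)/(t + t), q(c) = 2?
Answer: -49811/29 ≈ -1717.6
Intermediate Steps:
J(t, o) = -2 + (o + t)/(2*t) (J(t, o) = -2 + (o + t)/(t + t) = -2 + (o + t)/((2*t)) = -2 + (o + t)*(1/(2*t)) = -2 + (o + t)/(2*t))
H = 45 (H = 2*20 + 5 = 40 + 5 = 45)
983*J(-29, 17) + H = 983*((½)*(17 - 3*(-29))/(-29)) + 45 = 983*((½)*(-1/29)*(17 + 87)) + 45 = 983*((½)*(-1/29)*104) + 45 = 983*(-52/29) + 45 = -51116/29 + 45 = -49811/29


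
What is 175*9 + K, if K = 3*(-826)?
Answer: -903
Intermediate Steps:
K = -2478
175*9 + K = 175*9 - 2478 = 1575 - 2478 = -903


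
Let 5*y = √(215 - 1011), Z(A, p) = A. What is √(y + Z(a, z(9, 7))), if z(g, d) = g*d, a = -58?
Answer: √(-1450 + 10*I*√199)/5 ≈ 0.37002 + 7.6248*I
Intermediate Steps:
z(g, d) = d*g
y = 2*I*√199/5 (y = √(215 - 1011)/5 = √(-796)/5 = (2*I*√199)/5 = 2*I*√199/5 ≈ 5.6427*I)
√(y + Z(a, z(9, 7))) = √(2*I*√199/5 - 58) = √(-58 + 2*I*√199/5)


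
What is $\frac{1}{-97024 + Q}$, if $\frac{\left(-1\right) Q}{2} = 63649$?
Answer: $- \frac{1}{224322} \approx -4.4579 \cdot 10^{-6}$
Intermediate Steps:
$Q = -127298$ ($Q = \left(-2\right) 63649 = -127298$)
$\frac{1}{-97024 + Q} = \frac{1}{-97024 - 127298} = \frac{1}{-224322} = - \frac{1}{224322}$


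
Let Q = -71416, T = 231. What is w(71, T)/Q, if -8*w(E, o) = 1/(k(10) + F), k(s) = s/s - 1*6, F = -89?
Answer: -1/53704832 ≈ -1.8620e-8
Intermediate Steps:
k(s) = -5 (k(s) = 1 - 6 = -5)
w(E, o) = 1/752 (w(E, o) = -1/(8*(-5 - 89)) = -⅛/(-94) = -⅛*(-1/94) = 1/752)
w(71, T)/Q = (1/752)/(-71416) = (1/752)*(-1/71416) = -1/53704832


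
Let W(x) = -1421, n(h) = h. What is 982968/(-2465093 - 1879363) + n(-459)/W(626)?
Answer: 24887824/257227999 ≈ 0.096754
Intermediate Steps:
982968/(-2465093 - 1879363) + n(-459)/W(626) = 982968/(-2465093 - 1879363) - 459/(-1421) = 982968/(-4344456) - 459*(-1/1421) = 982968*(-1/4344456) + 459/1421 = -40957/181019 + 459/1421 = 24887824/257227999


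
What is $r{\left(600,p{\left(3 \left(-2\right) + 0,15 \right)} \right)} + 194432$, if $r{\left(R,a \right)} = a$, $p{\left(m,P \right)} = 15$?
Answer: $194447$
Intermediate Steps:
$r{\left(600,p{\left(3 \left(-2\right) + 0,15 \right)} \right)} + 194432 = 15 + 194432 = 194447$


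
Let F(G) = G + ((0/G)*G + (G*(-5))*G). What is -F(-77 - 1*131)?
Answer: 216528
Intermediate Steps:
F(G) = G - 5*G² (F(G) = G + (0*G + (-5*G)*G) = G + (0 - 5*G²) = G - 5*G²)
-F(-77 - 1*131) = -(-77 - 1*131)*(1 - 5*(-77 - 1*131)) = -(-77 - 131)*(1 - 5*(-77 - 131)) = -(-208)*(1 - 5*(-208)) = -(-208)*(1 + 1040) = -(-208)*1041 = -1*(-216528) = 216528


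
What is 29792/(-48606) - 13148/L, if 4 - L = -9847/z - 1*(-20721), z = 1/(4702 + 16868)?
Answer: -3163918207252/5161448611119 ≈ -0.61299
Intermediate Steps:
z = 1/21570 ≈ 4.6361e-5
L = 212379073 (L = 4 - (-9847/1/21570 - 1*(-20721)) = 4 - (-9847*21570 + 20721) = 4 - (-212399790 + 20721) = 4 - 1*(-212379069) = 4 + 212379069 = 212379073)
29792/(-48606) - 13148/L = 29792/(-48606) - 13148/212379073 = 29792*(-1/48606) - 13148*1/212379073 = -14896/24303 - 13148/212379073 = -3163918207252/5161448611119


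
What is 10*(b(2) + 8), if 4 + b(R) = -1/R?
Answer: 35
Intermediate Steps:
b(R) = -4 - 1/R
10*(b(2) + 8) = 10*((-4 - 1/2) + 8) = 10*((-4 - 1*½) + 8) = 10*((-4 - ½) + 8) = 10*(-9/2 + 8) = 10*(7/2) = 35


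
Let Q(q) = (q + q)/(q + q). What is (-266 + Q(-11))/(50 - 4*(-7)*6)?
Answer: -265/218 ≈ -1.2156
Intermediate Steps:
Q(q) = 1 (Q(q) = (2*q)/((2*q)) = (2*q)*(1/(2*q)) = 1)
(-266 + Q(-11))/(50 - 4*(-7)*6) = (-266 + 1)/(50 - 4*(-7)*6) = -265/(50 + 28*6) = -265/(50 + 168) = -265/218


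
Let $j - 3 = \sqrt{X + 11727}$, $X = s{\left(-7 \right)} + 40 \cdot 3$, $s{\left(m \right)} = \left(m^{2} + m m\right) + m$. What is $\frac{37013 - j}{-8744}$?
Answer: $- \frac{18505}{4372} + \frac{\sqrt{11938}}{8744} \approx -4.2201$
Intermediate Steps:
$s{\left(m \right)} = m + 2 m^{2}$ ($s{\left(m \right)} = \left(m^{2} + m^{2}\right) + m = 2 m^{2} + m = m + 2 m^{2}$)
$X = 211$ ($X = - 7 \left(1 + 2 \left(-7\right)\right) + 40 \cdot 3 = - 7 \left(1 - 14\right) + 120 = \left(-7\right) \left(-13\right) + 120 = 91 + 120 = 211$)
$j = 3 + \sqrt{11938}$ ($j = 3 + \sqrt{211 + 11727} = 3 + \sqrt{11938} \approx 112.26$)
$\frac{37013 - j}{-8744} = \frac{37013 - \left(3 + \sqrt{11938}\right)}{-8744} = \left(37013 - \left(3 + \sqrt{11938}\right)\right) \left(- \frac{1}{8744}\right) = \left(37010 - \sqrt{11938}\right) \left(- \frac{1}{8744}\right) = - \frac{18505}{4372} + \frac{\sqrt{11938}}{8744}$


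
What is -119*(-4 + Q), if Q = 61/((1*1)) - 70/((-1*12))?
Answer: -44863/6 ≈ -7477.2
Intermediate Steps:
Q = 401/6 (Q = 61/1 - 70/(-12) = 61*1 - 70*(-1/12) = 61 + 35/6 = 401/6 ≈ 66.833)
-119*(-4 + Q) = -119*(-4 + 401/6) = -119*377/6 = -44863/6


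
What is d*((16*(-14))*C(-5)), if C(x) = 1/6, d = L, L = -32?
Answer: 3584/3 ≈ 1194.7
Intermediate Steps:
d = -32
C(x) = ⅙
d*((16*(-14))*C(-5)) = -32*16*(-14)/6 = -(-7168)/6 = -32*(-112/3) = 3584/3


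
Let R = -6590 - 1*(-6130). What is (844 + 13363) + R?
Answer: 13747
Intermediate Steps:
R = -460 (R = -6590 + 6130 = -460)
(844 + 13363) + R = (844 + 13363) - 460 = 14207 - 460 = 13747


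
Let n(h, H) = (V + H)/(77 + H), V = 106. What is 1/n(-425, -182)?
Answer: 105/76 ≈ 1.3816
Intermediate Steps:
n(h, H) = (106 + H)/(77 + H)
1/n(-425, -182) = 1/((106 - 182)/(77 - 182)) = 1/(-76/(-105)) = 1/(-1/105*(-76)) = 1/(76/105) = 105/76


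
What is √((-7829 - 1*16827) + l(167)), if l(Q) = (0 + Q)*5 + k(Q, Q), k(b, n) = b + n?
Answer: I*√23487 ≈ 153.25*I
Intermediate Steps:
l(Q) = 7*Q (l(Q) = (0 + Q)*5 + (Q + Q) = Q*5 + 2*Q = 5*Q + 2*Q = 7*Q)
√((-7829 - 1*16827) + l(167)) = √((-7829 - 1*16827) + 7*167) = √((-7829 - 16827) + 1169) = √(-24656 + 1169) = √(-23487) = I*√23487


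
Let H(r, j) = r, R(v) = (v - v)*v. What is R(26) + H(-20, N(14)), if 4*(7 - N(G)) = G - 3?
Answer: -20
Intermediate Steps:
N(G) = 31/4 - G/4 (N(G) = 7 - (G - 3)/4 = 7 - (-3 + G)/4 = 7 + (¾ - G/4) = 31/4 - G/4)
R(v) = 0 (R(v) = 0*v = 0)
R(26) + H(-20, N(14)) = 0 - 20 = -20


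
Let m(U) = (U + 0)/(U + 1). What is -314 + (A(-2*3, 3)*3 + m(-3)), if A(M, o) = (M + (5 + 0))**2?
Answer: -619/2 ≈ -309.50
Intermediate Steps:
m(U) = U/(1 + U)
A(M, o) = (5 + M)**2 (A(M, o) = (M + 5)**2 = (5 + M)**2)
-314 + (A(-2*3, 3)*3 + m(-3)) = -314 + ((5 - 2*3)**2*3 - 3/(1 - 3)) = -314 + ((5 - 6)**2*3 - 3/(-2)) = -314 + ((-1)**2*3 - 3*(-1/2)) = -314 + (1*3 + 3/2) = -314 + (3 + 3/2) = -314 + 9/2 = -619/2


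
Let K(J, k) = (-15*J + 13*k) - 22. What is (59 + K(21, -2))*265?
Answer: -80560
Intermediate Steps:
K(J, k) = -22 - 15*J + 13*k
(59 + K(21, -2))*265 = (59 + (-22 - 15*21 + 13*(-2)))*265 = (59 + (-22 - 315 - 26))*265 = (59 - 363)*265 = -304*265 = -80560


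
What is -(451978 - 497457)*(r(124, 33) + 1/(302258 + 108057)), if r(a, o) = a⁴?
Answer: 4411792126676803239/410315 ≈ 1.0752e+13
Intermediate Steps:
-(451978 - 497457)*(r(124, 33) + 1/(302258 + 108057)) = -(451978 - 497457)*(124⁴ + 1/(302258 + 108057)) = -(-45479)*(236421376 + 1/410315) = -(-45479)*97007236893441/410315 = -1*(-4411792126676803239/410315) = 4411792126676803239/410315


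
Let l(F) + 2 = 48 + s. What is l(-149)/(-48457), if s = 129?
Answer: -175/48457 ≈ -0.0036114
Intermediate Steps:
l(F) = 175 (l(F) = -2 + (48 + 129) = -2 + 177 = 175)
l(-149)/(-48457) = 175/(-48457) = 175*(-1/48457) = -175/48457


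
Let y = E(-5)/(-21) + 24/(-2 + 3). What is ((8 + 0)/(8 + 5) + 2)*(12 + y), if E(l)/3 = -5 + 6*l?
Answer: 1394/13 ≈ 107.23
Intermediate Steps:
E(l) = -15 + 18*l (E(l) = 3*(-5 + 6*l) = -15 + 18*l)
y = 29 (y = (-15 + 18*(-5))/(-21) + 24/(-2 + 3) = (-15 - 90)*(-1/21) + 24/1 = -105*(-1/21) + 24*1 = 5 + 24 = 29)
((8 + 0)/(8 + 5) + 2)*(12 + y) = ((8 + 0)/(8 + 5) + 2)*(12 + 29) = (8/13 + 2)*41 = (34/13)*41 = 1394/13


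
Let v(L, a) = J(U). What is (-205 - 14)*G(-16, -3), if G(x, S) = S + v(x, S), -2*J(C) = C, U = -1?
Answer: 1095/2 ≈ 547.50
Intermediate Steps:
J(C) = -C/2
v(L, a) = 1/2 (v(L, a) = -1/2*(-1) = 1/2)
G(x, S) = 1/2 + S (G(x, S) = S + 1/2 = 1/2 + S)
(-205 - 14)*G(-16, -3) = (-205 - 14)*(1/2 - 3) = -219*(-5/2) = 1095/2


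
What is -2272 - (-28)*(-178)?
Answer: -7256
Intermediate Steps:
-2272 - (-28)*(-178) = -2272 - 1*4984 = -2272 - 4984 = -7256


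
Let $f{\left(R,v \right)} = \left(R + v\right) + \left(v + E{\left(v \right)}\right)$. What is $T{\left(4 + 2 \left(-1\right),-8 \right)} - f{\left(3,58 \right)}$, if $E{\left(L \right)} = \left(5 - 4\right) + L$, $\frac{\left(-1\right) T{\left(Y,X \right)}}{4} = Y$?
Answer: $-186$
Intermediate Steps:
$T{\left(Y,X \right)} = - 4 Y$
$E{\left(L \right)} = 1 + L$
$f{\left(R,v \right)} = 1 + R + 3 v$ ($f{\left(R,v \right)} = \left(R + v\right) + \left(v + \left(1 + v\right)\right) = \left(R + v\right) + \left(1 + 2 v\right) = 1 + R + 3 v$)
$T{\left(4 + 2 \left(-1\right),-8 \right)} - f{\left(3,58 \right)} = - 4 \left(4 + 2 \left(-1\right)\right) - \left(1 + 3 + 3 \cdot 58\right) = - 4 \left(4 - 2\right) - \left(1 + 3 + 174\right) = \left(-4\right) 2 - 178 = -8 - 178 = -186$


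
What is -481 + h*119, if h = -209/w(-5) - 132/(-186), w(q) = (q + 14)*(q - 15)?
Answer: -1441739/5580 ≈ -258.38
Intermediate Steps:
w(q) = (-15 + q)*(14 + q) (w(q) = (14 + q)*(-15 + q) = (-15 + q)*(14 + q))
h = 10439/5580 (h = -209/(-210 + (-5)² - 1*(-5)) - 132/(-186) = -209/(-210 + 25 + 5) - 132*(-1/186) = -209/(-180) + 22/31 = -209*(-1/180) + 22/31 = 209/180 + 22/31 = 10439/5580 ≈ 1.8708)
-481 + h*119 = -481 + (10439/5580)*119 = -481 + 1242241/5580 = -1441739/5580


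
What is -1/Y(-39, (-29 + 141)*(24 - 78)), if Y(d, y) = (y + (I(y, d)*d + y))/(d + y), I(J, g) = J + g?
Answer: 2029/75099 ≈ 0.027018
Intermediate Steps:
Y(d, y) = (2*y + d*(d + y))/(d + y) (Y(d, y) = (y + ((y + d)*d + y))/(d + y) = (y + ((d + y)*d + y))/(d + y) = (y + (d*(d + y) + y))/(d + y) = (y + (y + d*(d + y)))/(d + y) = (2*y + d*(d + y))/(d + y))
-1/Y(-39, (-29 + 141)*(24 - 78)) = -1/((2*((-29 + 141)*(24 - 78)) - 39*(-39 + (-29 + 141)*(24 - 78)))/(-39 + (-29 + 141)*(24 - 78))) = -1/((2*(112*(-54)) - 39*(-39 + 112*(-54)))/(-39 + 112*(-54))) = -1/((2*(-6048) - 39*(-39 - 6048))/(-39 - 6048)) = -1/((-12096 - 39*(-6087))/(-6087)) = -1/((-(-12096 + 237393)/6087)) = -1/((-1/6087*225297)) = -1/(-75099/2029) = -1*(-2029/75099) = 2029/75099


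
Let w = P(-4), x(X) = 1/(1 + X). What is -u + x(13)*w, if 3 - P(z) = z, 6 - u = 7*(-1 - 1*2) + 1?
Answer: -51/2 ≈ -25.500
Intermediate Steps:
u = 26 (u = 6 - (7*(-1 - 1*2) + 1) = 6 - (7*(-1 - 2) + 1) = 6 - (7*(-3) + 1) = 6 - (-21 + 1) = 6 - 1*(-20) = 6 + 20 = 26)
P(z) = 3 - z
w = 7 (w = 3 - 1*(-4) = 3 + 4 = 7)
-u + x(13)*w = -1*26 + 7/(1 + 13) = -26 + 7/14 = -26 + (1/14)*7 = -26 + ½ = -51/2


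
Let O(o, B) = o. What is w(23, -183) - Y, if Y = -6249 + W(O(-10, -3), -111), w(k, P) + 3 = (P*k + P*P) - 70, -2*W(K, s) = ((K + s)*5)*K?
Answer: 38481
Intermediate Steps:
W(K, s) = -K*(5*K + 5*s)/2 (W(K, s) = -(K + s)*5*K/2 = -(5*K + 5*s)*K/2 = -K*(5*K + 5*s)/2)
w(k, P) = -73 + P² + P*k (w(k, P) = -3 + ((P*k + P*P) - 70) = -3 + ((P*k + P²) - 70) = -3 + ((P² + P*k) - 70) = -3 + (-70 + P² + P*k) = -73 + P² + P*k)
Y = -9274 (Y = -6249 - 5/2*(-10)*(-10 - 111) = -6249 - 5/2*(-10)*(-121) = -6249 - 3025 = -9274)
w(23, -183) - Y = (-73 + (-183)² - 183*23) - 1*(-9274) = (-73 + 33489 - 4209) + 9274 = 29207 + 9274 = 38481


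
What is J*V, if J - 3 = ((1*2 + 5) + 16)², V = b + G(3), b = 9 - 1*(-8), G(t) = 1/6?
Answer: 27398/3 ≈ 9132.7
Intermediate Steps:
G(t) = ⅙
b = 17 (b = 9 + 8 = 17)
V = 103/6 (V = 17 + ⅙ = 103/6 ≈ 17.167)
J = 532 (J = 3 + ((1*2 + 5) + 16)² = 3 + ((2 + 5) + 16)² = 3 + (7 + 16)² = 3 + 23² = 3 + 529 = 532)
J*V = 532*(103/6) = 27398/3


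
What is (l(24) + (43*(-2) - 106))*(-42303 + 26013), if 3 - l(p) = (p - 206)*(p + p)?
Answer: -139230630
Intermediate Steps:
l(p) = 3 - 2*p*(-206 + p) (l(p) = 3 - (p - 206)*(p + p) = 3 - (-206 + p)*2*p = 3 - 2*p*(-206 + p))
(l(24) + (43*(-2) - 106))*(-42303 + 26013) = ((3 - 2*24² + 412*24) + (43*(-2) - 106))*(-42303 + 26013) = ((3 - 2*576 + 9888) + (-86 - 106))*(-16290) = ((3 - 1152 + 9888) - 192)*(-16290) = (8739 - 192)*(-16290) = 8547*(-16290) = -139230630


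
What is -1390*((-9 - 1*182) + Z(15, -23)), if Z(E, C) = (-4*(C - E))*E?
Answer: -2903710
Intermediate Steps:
Z(E, C) = E*(-4*C + 4*E) (Z(E, C) = (-4*C + 4*E)*E = E*(-4*C + 4*E))
-1390*((-9 - 1*182) + Z(15, -23)) = -1390*((-9 - 1*182) + 4*15*(15 - 1*(-23))) = -1390*((-9 - 182) + 4*15*(15 + 23)) = -1390*(-191 + 4*15*38) = -1390*(-191 + 2280) = -1390*2089 = -2903710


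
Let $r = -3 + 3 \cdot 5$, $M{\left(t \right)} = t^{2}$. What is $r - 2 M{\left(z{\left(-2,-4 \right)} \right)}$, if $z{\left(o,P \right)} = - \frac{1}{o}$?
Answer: $\frac{23}{2} \approx 11.5$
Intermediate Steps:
$r = 12$ ($r = -3 + 15 = 12$)
$r - 2 M{\left(z{\left(-2,-4 \right)} \right)} = 12 - 2 \left(- \frac{1}{-2}\right)^{2} = 12 - 2 \left(\left(-1\right) \left(- \frac{1}{2}\right)\right)^{2} = 12 - \frac{2}{4} = 12 - \frac{1}{2} = \frac{23}{2}$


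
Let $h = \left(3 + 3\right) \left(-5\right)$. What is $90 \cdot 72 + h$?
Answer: $6450$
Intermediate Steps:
$h = -30$ ($h = 6 \left(-5\right) = -30$)
$90 \cdot 72 + h = 90 \cdot 72 - 30 = 6480 - 30 = 6450$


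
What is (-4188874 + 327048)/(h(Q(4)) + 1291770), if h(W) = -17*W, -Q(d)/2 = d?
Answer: -1930913/645953 ≈ -2.9892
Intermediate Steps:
Q(d) = -2*d
(-4188874 + 327048)/(h(Q(4)) + 1291770) = (-4188874 + 327048)/(-(-34)*4 + 1291770) = -3861826/(-17*(-8) + 1291770) = -3861826/(136 + 1291770) = -3861826/1291906 = -3861826*1/1291906 = -1930913/645953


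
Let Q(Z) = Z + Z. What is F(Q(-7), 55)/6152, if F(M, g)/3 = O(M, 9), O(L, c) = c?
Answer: 27/6152 ≈ 0.0043888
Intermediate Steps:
Q(Z) = 2*Z
F(M, g) = 27 (F(M, g) = 3*9 = 27)
F(Q(-7), 55)/6152 = 27/6152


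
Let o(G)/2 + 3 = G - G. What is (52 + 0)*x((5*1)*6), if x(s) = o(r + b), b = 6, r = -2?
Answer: -312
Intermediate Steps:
o(G) = -6 (o(G) = -6 + 2*(G - G) = -6 + 2*0 = -6 + 0 = -6)
x(s) = -6
(52 + 0)*x((5*1)*6) = (52 + 0)*(-6) = 52*(-6) = -312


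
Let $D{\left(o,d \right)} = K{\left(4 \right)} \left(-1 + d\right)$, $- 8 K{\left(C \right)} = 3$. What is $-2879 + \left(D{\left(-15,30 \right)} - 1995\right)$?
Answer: $- \frac{39079}{8} \approx -4884.9$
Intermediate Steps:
$K{\left(C \right)} = - \frac{3}{8}$ ($K{\left(C \right)} = \left(- \frac{1}{8}\right) 3 = - \frac{3}{8}$)
$D{\left(o,d \right)} = \frac{3}{8} - \frac{3 d}{8}$ ($D{\left(o,d \right)} = - \frac{3 \left(-1 + d\right)}{8} = \frac{3}{8} - \frac{3 d}{8}$)
$-2879 + \left(D{\left(-15,30 \right)} - 1995\right) = -2879 + \left(\left(\frac{3}{8} - \frac{45}{4}\right) - 1995\right) = -2879 - \frac{16047}{8} = - \frac{39079}{8}$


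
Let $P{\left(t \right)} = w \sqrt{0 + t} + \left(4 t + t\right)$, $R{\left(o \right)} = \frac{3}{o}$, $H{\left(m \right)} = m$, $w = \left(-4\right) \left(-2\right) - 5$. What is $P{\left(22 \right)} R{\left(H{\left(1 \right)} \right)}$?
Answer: $330 + 9 \sqrt{22} \approx 372.21$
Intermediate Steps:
$w = 3$ ($w = 8 - 5 = 3$)
$P{\left(t \right)} = 3 \sqrt{t} + 5 t$ ($P{\left(t \right)} = 3 \sqrt{0 + t} + \left(4 t + t\right) = 3 \sqrt{t} + 5 t$)
$P{\left(22 \right)} R{\left(H{\left(1 \right)} \right)} = \left(3 \sqrt{22} + 5 \cdot 22\right) \frac{3}{1} = \left(3 \sqrt{22} + 110\right) 3 \cdot 1 = \left(110 + 3 \sqrt{22}\right) 3 = 330 + 9 \sqrt{22}$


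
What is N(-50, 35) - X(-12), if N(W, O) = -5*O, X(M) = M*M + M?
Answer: -307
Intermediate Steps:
X(M) = M + M² (X(M) = M² + M = M + M²)
N(-50, 35) - X(-12) = -5*35 - (-12)*(1 - 12) = -175 - (-12)*(-11) = -175 - 1*132 = -175 - 132 = -307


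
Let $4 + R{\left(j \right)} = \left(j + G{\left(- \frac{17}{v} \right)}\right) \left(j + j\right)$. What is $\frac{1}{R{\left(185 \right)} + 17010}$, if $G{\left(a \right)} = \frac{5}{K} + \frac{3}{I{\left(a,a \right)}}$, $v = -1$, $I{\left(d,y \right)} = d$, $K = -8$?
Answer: $\frac{68}{5799723} \approx 1.1725 \cdot 10^{-5}$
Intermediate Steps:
$G{\left(a \right)} = - \frac{5}{8} + \frac{3}{a}$ ($G{\left(a \right)} = \frac{5}{-8} + \frac{3}{a} = 5 \left(- \frac{1}{8}\right) + \frac{3}{a} = - \frac{5}{8} + \frac{3}{a}$)
$R{\left(j \right)} = -4 + 2 j \left(- \frac{61}{136} + j\right)$ ($R{\left(j \right)} = -4 + \left(j - \left(\frac{5}{8} - \frac{3}{\left(-17\right) \frac{1}{-1}}\right)\right) \left(j + j\right) = -4 + \left(j - \left(\frac{5}{8} - \frac{3}{\left(-17\right) \left(-1\right)}\right)\right) 2 j = -4 + \left(j - \left(\frac{5}{8} - \frac{3}{17}\right)\right) 2 j = -4 + \left(j + \left(- \frac{5}{8} + 3 \cdot \frac{1}{17}\right)\right) 2 j = -4 + \left(j + \left(- \frac{5}{8} + \frac{3}{17}\right)\right) 2 j = -4 + \left(j - \frac{61}{136}\right) 2 j = -4 + \left(- \frac{61}{136} + j\right) 2 j = -4 + 2 j \left(- \frac{61}{136} + j\right)$)
$\frac{1}{R{\left(185 \right)} + 17010} = \frac{1}{\left(-4 + 2 \cdot 185^{2} - \frac{11285}{68}\right) + 17010} = \frac{1}{\left(-4 + 2 \cdot 34225 - \frac{11285}{68}\right) + 17010} = \frac{1}{\left(-4 + 68450 - \frac{11285}{68}\right) + 17010} = \frac{1}{\frac{4643043}{68} + 17010} = \frac{1}{\frac{5799723}{68}} = \frac{68}{5799723}$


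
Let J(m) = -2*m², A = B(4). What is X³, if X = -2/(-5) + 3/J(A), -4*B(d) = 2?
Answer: -21952/125 ≈ -175.62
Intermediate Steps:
B(d) = -½ (B(d) = -¼*2 = -½)
A = -½ ≈ -0.50000
X = -28/5 (X = -2/(-5) + 3/((-2*(-½)²)) = -2*(-⅕) + 3/((-2*¼)) = ⅖ + 3/(-½) = ⅖ + 3*(-2) = ⅖ - 6 = -28/5 ≈ -5.6000)
X³ = (-28/5)³ = -21952/125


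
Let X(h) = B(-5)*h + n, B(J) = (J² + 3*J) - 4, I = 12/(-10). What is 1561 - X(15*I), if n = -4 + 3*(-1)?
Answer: 1676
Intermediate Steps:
I = -6/5 (I = 12*(-⅒) = -6/5 ≈ -1.2000)
n = -7 (n = -4 - 3 = -7)
B(J) = -4 + J² + 3*J
X(h) = -7 + 6*h (X(h) = (-4 + (-5)² + 3*(-5))*h - 7 = (-4 + 25 - 15)*h - 7 = 6*h - 7 = -7 + 6*h)
1561 - X(15*I) = 1561 - (-7 + 6*(15*(-6/5))) = 1561 - (-7 + 6*(-18)) = 1561 - (-7 - 108) = 1561 - 1*(-115) = 1561 + 115 = 1676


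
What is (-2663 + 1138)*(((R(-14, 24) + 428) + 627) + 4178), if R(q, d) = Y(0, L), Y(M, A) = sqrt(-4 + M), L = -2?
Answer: -7980325 - 3050*I ≈ -7.9803e+6 - 3050.0*I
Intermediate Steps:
R(q, d) = 2*I (R(q, d) = sqrt(-4 + 0) = sqrt(-4) = 2*I)
(-2663 + 1138)*(((R(-14, 24) + 428) + 627) + 4178) = (-2663 + 1138)*(((2*I + 428) + 627) + 4178) = -1525*(((428 + 2*I) + 627) + 4178) = -1525*((1055 + 2*I) + 4178) = -1525*(5233 + 2*I) = -7980325 - 3050*I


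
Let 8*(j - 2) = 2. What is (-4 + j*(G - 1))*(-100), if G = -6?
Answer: 1975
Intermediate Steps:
j = 9/4 (j = 2 + (1/8)*2 = 2 + 1/4 = 9/4 ≈ 2.2500)
(-4 + j*(G - 1))*(-100) = (-4 + 9*(-6 - 1)/4)*(-100) = (-4 + (9/4)*(-7))*(-100) = (-4 - 63/4)*(-100) = -79/4*(-100) = 1975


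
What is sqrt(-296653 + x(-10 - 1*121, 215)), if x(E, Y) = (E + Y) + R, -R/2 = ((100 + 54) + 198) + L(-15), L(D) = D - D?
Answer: I*sqrt(297273) ≈ 545.23*I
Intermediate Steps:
L(D) = 0
R = -704 (R = -2*(((100 + 54) + 198) + 0) = -2*((154 + 198) + 0) = -2*(352 + 0) = -2*352 = -704)
x(E, Y) = -704 + E + Y (x(E, Y) = (E + Y) - 704 = -704 + E + Y)
sqrt(-296653 + x(-10 - 1*121, 215)) = sqrt(-296653 + (-704 + (-10 - 1*121) + 215)) = sqrt(-296653 + (-704 + (-10 - 121) + 215)) = sqrt(-296653 + (-704 - 131 + 215)) = sqrt(-296653 - 620) = sqrt(-297273) = I*sqrt(297273)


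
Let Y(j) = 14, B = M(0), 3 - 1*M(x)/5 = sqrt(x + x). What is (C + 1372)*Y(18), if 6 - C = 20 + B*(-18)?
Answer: 22792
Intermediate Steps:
M(x) = 15 - 5*sqrt(2)*sqrt(x) (M(x) = 15 - 5*sqrt(x + x) = 15 - 5*sqrt(2)*sqrt(x))
B = 15 (B = 15 - 5*sqrt(2)*sqrt(0) = 15 - 5*sqrt(2)*0 = 15 + 0 = 15)
C = 256 (C = 6 - (20 + 15*(-18)) = 6 - (20 - 270) = 6 - 1*(-250) = 6 + 250 = 256)
(C + 1372)*Y(18) = (256 + 1372)*14 = 1628*14 = 22792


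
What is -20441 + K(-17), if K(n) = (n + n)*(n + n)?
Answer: -19285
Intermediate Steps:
K(n) = 4*n² (K(n) = (2*n)*(2*n) = 4*n²)
-20441 + K(-17) = -20441 + 4*(-17)² = -20441 + 4*289 = -20441 + 1156 = -19285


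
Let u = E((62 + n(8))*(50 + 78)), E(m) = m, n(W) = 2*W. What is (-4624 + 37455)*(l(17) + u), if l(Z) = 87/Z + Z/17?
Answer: 5575754392/17 ≈ 3.2799e+8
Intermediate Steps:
u = 9984 (u = (62 + 2*8)*(50 + 78) = (62 + 16)*128 = 78*128 = 9984)
l(Z) = 87/Z + Z/17 (l(Z) = 87/Z + Z*(1/17) = 87/Z + Z/17)
(-4624 + 37455)*(l(17) + u) = (-4624 + 37455)*((87/17 + (1/17)*17) + 9984) = 32831*((87*(1/17) + 1) + 9984) = 32831*((87/17 + 1) + 9984) = 32831*(104/17 + 9984) = 32831*(169832/17) = 5575754392/17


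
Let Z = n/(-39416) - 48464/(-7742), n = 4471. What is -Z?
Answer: -937821271/152579336 ≈ -6.1465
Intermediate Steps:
Z = 937821271/152579336 (Z = 4471/(-39416) - 48464/(-7742) = 4471*(-1/39416) - 48464*(-1/7742) = -4471/39416 + 24232/3871 = 937821271/152579336 ≈ 6.1465)
-Z = -1*937821271/152579336 = -937821271/152579336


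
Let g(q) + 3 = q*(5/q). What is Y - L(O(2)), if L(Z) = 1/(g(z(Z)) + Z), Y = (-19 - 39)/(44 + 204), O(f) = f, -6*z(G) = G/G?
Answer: -15/31 ≈ -0.48387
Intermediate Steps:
z(G) = -⅙ (z(G) = -G/(6*G) = -⅙*1 = -⅙)
g(q) = 2 (g(q) = -3 + q*(5/q) = -3 + 5 = 2)
Y = -29/124 (Y = -58/248 = -58*1/248 = -29/124 ≈ -0.23387)
L(Z) = 1/(2 + Z)
Y - L(O(2)) = -29/124 - 1/(2 + 2) = -29/124 - 1/4 = -29/124 - 1*¼ = -29/124 - ¼ = -15/31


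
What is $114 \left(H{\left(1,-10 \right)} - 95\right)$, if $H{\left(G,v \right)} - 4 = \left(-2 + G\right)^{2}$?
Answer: $-10260$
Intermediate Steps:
$H{\left(G,v \right)} = 4 + \left(-2 + G\right)^{2}$
$114 \left(H{\left(1,-10 \right)} - 95\right) = 114 \left(\left(4 + \left(-2 + 1\right)^{2}\right) - 95\right) = 114 \left(\left(4 + \left(-1\right)^{2}\right) - 95\right) = 114 \left(\left(4 + 1\right) - 95\right) = 114 \left(5 - 95\right) = 114 \left(-90\right) = -10260$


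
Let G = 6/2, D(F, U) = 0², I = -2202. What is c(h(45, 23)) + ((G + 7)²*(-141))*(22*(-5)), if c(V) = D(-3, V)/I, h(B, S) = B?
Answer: 1551000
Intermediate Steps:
D(F, U) = 0
G = 3 (G = 6*(½) = 3)
c(V) = 0 (c(V) = 0/(-2202) = 0*(-1/2202) = 0)
c(h(45, 23)) + ((G + 7)²*(-141))*(22*(-5)) = 0 + ((3 + 7)²*(-141))*(22*(-5)) = 0 + (10²*(-141))*(-110) = 0 + (100*(-141))*(-110) = 0 - 14100*(-110) = 0 + 1551000 = 1551000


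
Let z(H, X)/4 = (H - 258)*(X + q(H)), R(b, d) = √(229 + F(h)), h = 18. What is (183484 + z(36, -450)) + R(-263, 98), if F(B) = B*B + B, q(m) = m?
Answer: 551116 + √571 ≈ 5.5114e+5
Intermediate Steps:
F(B) = B + B² (F(B) = B² + B = B + B²)
R(b, d) = √571 (R(b, d) = √(229 + 18*(1 + 18)) = √(229 + 18*19) = √(229 + 342) = √571)
z(H, X) = 4*(-258 + H)*(H + X) (z(H, X) = 4*((H - 258)*(X + H)) = 4*((-258 + H)*(H + X)) = 4*(-258 + H)*(H + X))
(183484 + z(36, -450)) + R(-263, 98) = (183484 + (-1032*36 - 1032*(-450) + 4*36² + 4*36*(-450))) + √571 = (183484 + (-37152 + 464400 + 4*1296 - 64800)) + √571 = (183484 + (-37152 + 464400 + 5184 - 64800)) + √571 = (183484 + 367632) + √571 = 551116 + √571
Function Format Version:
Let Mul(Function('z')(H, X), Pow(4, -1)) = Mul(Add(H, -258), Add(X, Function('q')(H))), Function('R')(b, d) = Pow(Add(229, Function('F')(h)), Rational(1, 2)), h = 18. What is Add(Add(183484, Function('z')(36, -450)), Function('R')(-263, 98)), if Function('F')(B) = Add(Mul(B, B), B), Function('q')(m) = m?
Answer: Add(551116, Pow(571, Rational(1, 2))) ≈ 5.5114e+5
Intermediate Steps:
Function('F')(B) = Add(B, Pow(B, 2)) (Function('F')(B) = Add(Pow(B, 2), B) = Add(B, Pow(B, 2)))
Function('R')(b, d) = Pow(571, Rational(1, 2)) (Function('R')(b, d) = Pow(Add(229, Mul(18, Add(1, 18))), Rational(1, 2)) = Pow(Add(229, Mul(18, 19)), Rational(1, 2)) = Pow(Add(229, 342), Rational(1, 2)) = Pow(571, Rational(1, 2)))
Function('z')(H, X) = Mul(4, Add(-258, H), Add(H, X)) (Function('z')(H, X) = Mul(4, Mul(Add(H, -258), Add(X, H))) = Mul(4, Mul(Add(-258, H), Add(H, X))) = Mul(4, Add(-258, H), Add(H, X)))
Add(Add(183484, Function('z')(36, -450)), Function('R')(-263, 98)) = Add(Add(183484, Add(Mul(-1032, 36), Mul(-1032, -450), Mul(4, Pow(36, 2)), Mul(4, 36, -450))), Pow(571, Rational(1, 2))) = Add(Add(183484, Add(-37152, 464400, Mul(4, 1296), -64800)), Pow(571, Rational(1, 2))) = Add(Add(183484, Add(-37152, 464400, 5184, -64800)), Pow(571, Rational(1, 2))) = Add(Add(183484, 367632), Pow(571, Rational(1, 2))) = Add(551116, Pow(571, Rational(1, 2)))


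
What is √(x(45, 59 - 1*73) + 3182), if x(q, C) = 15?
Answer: √3197 ≈ 56.542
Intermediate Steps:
√(x(45, 59 - 1*73) + 3182) = √(15 + 3182) = √3197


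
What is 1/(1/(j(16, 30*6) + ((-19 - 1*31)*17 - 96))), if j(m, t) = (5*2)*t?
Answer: 854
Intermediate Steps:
j(m, t) = 10*t
1/(1/(j(16, 30*6) + ((-19 - 1*31)*17 - 96))) = 1/(1/(10*(30*6) + ((-19 - 1*31)*17 - 96))) = 1/(1/(10*180 + ((-19 - 31)*17 - 96))) = 1/(1/(1800 + (-50*17 - 96))) = 1/(1/(1800 + (-850 - 96))) = 1/(1/(1800 - 946)) = 1/(1/854) = 854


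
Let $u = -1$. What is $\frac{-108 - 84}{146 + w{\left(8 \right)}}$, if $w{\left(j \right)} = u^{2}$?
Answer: $- \frac{64}{49} \approx -1.3061$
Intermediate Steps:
$w{\left(j \right)} = 1$ ($w{\left(j \right)} = \left(-1\right)^{2} = 1$)
$\frac{-108 - 84}{146 + w{\left(8 \right)}} = \frac{-108 - 84}{146 + 1} = - \frac{192}{147} = \left(-192\right) \frac{1}{147} = - \frac{64}{49}$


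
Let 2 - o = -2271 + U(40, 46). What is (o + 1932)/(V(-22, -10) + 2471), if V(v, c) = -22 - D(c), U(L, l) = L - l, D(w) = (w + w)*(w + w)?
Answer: 4211/2049 ≈ 2.0551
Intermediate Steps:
D(w) = 4*w² (D(w) = (2*w)*(2*w) = 4*w²)
V(v, c) = -22 - 4*c²
o = 2279 (o = 2 - (-2271 + (40 - 1*46)) = 2 - (-2271 + (40 - 46)) = 2 - (-2271 - 6) = 2 - 1*(-2277) = 2 + 2277 = 2279)
(o + 1932)/(V(-22, -10) + 2471) = (2279 + 1932)/((-22 - 4*(-10)²) + 2471) = 4211/((-22 - 4*100) + 2471) = 4211/((-22 - 400) + 2471) = 4211/(-422 + 2471) = 4211/2049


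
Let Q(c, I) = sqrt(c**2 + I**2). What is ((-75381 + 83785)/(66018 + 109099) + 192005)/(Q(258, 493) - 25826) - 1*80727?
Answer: -3141799943590353677/38915238908857 - 11207782663*sqrt(309613)/38915238908857 ≈ -80735.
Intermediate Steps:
Q(c, I) = sqrt(I**2 + c**2)
((-75381 + 83785)/(66018 + 109099) + 192005)/(Q(258, 493) - 25826) - 1*80727 = ((-75381 + 83785)/(66018 + 109099) + 192005)/(sqrt(493**2 + 258**2) - 25826) - 1*80727 = (8404/175117 + 192005)/(sqrt(243049 + 66564) - 25826) - 80727 = (8404*(1/175117) + 192005)/(sqrt(309613) - 25826) - 80727 = (8404/175117 + 192005)/(-25826 + sqrt(309613)) - 80727 = 33623347989/(175117*(-25826 + sqrt(309613))) - 80727 = -80727 + 33623347989/(175117*(-25826 + sqrt(309613)))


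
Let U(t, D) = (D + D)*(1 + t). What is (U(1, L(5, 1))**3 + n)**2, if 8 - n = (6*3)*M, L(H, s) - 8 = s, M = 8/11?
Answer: 263333185600/121 ≈ 2.1763e+9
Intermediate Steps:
M = 8/11 (M = 8*(1/11) = 8/11 ≈ 0.72727)
L(H, s) = 8 + s
U(t, D) = 2*D*(1 + t) (U(t, D) = (2*D)*(1 + t) = 2*D*(1 + t))
n = -56/11 (n = 8 - 6*3*8/11 = 8 - 18*8/11 = 8 - 1*144/11 = 8 - 144/11 = -56/11 ≈ -5.0909)
(U(1, L(5, 1))**3 + n)**2 = ((2*(8 + 1)*(1 + 1))**3 - 56/11)**2 = ((2*9*2)**3 - 56/11)**2 = (36**3 - 56/11)**2 = (46656 - 56/11)**2 = (513160/11)**2 = 263333185600/121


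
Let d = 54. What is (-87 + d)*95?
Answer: -3135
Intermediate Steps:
(-87 + d)*95 = (-87 + 54)*95 = -33*95 = -3135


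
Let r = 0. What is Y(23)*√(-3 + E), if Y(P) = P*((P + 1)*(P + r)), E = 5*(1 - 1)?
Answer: 12696*I*√3 ≈ 21990.0*I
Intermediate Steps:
E = 0 (E = 5*0 = 0)
Y(P) = P²*(1 + P) (Y(P) = P*((P + 1)*(P + 0)) = P*((1 + P)*P) = P*(P*(1 + P)) = P²*(1 + P))
Y(23)*√(-3 + E) = (23²*(1 + 23))*√(-3 + 0) = (529*24)*√(-3) = 12696*(I*√3) = 12696*I*√3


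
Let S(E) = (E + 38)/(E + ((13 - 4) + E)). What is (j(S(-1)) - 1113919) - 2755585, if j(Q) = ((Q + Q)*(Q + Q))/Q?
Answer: -27086380/7 ≈ -3.8695e+6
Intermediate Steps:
S(E) = (38 + E)/(9 + 2*E) (S(E) = (38 + E)/(E + (9 + E)) = (38 + E)/(9 + 2*E))
j(Q) = 4*Q (j(Q) = ((2*Q)*(2*Q))/Q = (4*Q²)/Q = 4*Q)
(j(S(-1)) - 1113919) - 2755585 = (4*((38 - 1)/(9 + 2*(-1))) - 1113919) - 2755585 = (4*(37/(9 - 2)) - 1113919) - 2755585 = (4*(37/7) - 1113919) - 2755585 = (148/7 - 1113919) - 2755585 = -7797285/7 - 2755585 = -27086380/7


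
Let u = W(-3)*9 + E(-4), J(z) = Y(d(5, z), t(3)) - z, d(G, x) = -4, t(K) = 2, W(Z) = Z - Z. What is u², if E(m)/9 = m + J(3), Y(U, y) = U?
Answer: 9801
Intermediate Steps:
W(Z) = 0
J(z) = -4 - z
E(m) = -63 + 9*m (E(m) = 9*(m + (-4 - 1*3)) = 9*(m + (-4 - 3)) = 9*(m - 7) = 9*(-7 + m) = -63 + 9*m)
u = -99 (u = 0*9 + (-63 + 9*(-4)) = 0 + (-63 - 36) = 0 - 99 = -99)
u² = (-99)² = 9801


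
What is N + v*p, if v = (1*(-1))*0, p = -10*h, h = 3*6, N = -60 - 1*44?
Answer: -104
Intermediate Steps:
N = -104 (N = -60 - 44 = -104)
h = 18
p = -180 (p = -10*18 = -180)
v = 0 (v = -1*0 = 0)
N + v*p = -104 + 0*(-180) = -104 + 0 = -104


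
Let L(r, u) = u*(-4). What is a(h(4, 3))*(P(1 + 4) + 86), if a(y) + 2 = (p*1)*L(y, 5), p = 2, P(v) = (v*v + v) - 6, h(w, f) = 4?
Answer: -4620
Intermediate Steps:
L(r, u) = -4*u
P(v) = -6 + v + v² (P(v) = (v² + v) - 6 = (v + v²) - 6 = -6 + v + v²)
a(y) = -42 (a(y) = -2 + (2*1)*(-4*5) = -2 + 2*(-20) = -2 - 40 = -42)
a(h(4, 3))*(P(1 + 4) + 86) = -42*((-6 + (1 + 4) + (1 + 4)²) + 86) = -42*((-6 + 5 + 5²) + 86) = -42*((-6 + 5 + 25) + 86) = -42*(24 + 86) = -42*110 = -4620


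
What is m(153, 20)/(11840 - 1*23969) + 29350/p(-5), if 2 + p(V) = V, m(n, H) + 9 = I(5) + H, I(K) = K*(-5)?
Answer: -355986052/84903 ≈ -4192.9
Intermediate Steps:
I(K) = -5*K
m(n, H) = -34 + H (m(n, H) = -9 + (-5*5 + H) = -9 + (-25 + H) = -34 + H)
p(V) = -2 + V
m(153, 20)/(11840 - 1*23969) + 29350/p(-5) = (-34 + 20)/(11840 - 1*23969) + 29350/(-2 - 5) = -14/(11840 - 23969) + 29350/(-7) = -14/(-12129) + 29350*(-1/7) = -14*(-1/12129) - 29350/7 = 14/12129 - 29350/7 = -355986052/84903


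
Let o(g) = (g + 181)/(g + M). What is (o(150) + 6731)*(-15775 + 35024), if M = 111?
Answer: 33822841378/261 ≈ 1.2959e+8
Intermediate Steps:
o(g) = (181 + g)/(111 + g) (o(g) = (g + 181)/(g + 111) = (181 + g)/(111 + g))
(o(150) + 6731)*(-15775 + 35024) = ((181 + 150)/(111 + 150) + 6731)*(-15775 + 35024) = (331/261 + 6731)*19249 = (1757122/261)*19249 = 33822841378/261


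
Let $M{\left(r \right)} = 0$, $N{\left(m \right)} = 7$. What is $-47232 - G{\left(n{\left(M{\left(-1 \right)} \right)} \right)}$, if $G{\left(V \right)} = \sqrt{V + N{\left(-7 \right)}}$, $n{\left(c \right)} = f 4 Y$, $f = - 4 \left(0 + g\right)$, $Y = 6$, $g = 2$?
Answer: $-47232 - i \sqrt{185} \approx -47232.0 - 13.601 i$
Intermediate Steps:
$f = -8$ ($f = - 4 \left(0 + 2\right) = \left(-4\right) 2 = -8$)
$n{\left(c \right)} = -192$ ($n{\left(c \right)} = \left(-8\right) 4 \cdot 6 = \left(-32\right) 6 = -192$)
$G{\left(V \right)} = \sqrt{7 + V}$ ($G{\left(V \right)} = \sqrt{V + 7} = \sqrt{7 + V}$)
$-47232 - G{\left(n{\left(M{\left(-1 \right)} \right)} \right)} = -47232 - \sqrt{7 - 192} = -47232 - \sqrt{-185} = -47232 - i \sqrt{185}$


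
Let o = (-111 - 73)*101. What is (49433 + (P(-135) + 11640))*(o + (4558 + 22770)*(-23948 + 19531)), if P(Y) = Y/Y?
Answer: -7373241710640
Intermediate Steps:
P(Y) = 1
o = -18584 (o = -184*101 = -18584)
(49433 + (P(-135) + 11640))*(o + (4558 + 22770)*(-23948 + 19531)) = (49433 + (1 + 11640))*(-18584 + (4558 + 22770)*(-23948 + 19531)) = (49433 + 11641)*(-18584 + 27328*(-4417)) = 61074*(-18584 - 120707776) = 61074*(-120726360) = -7373241710640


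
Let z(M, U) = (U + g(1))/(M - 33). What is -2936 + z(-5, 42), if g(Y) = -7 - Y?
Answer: -55801/19 ≈ -2936.9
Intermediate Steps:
z(M, U) = (-8 + U)/(-33 + M) (z(M, U) = (U + (-7 - 1*1))/(M - 33) = (U + (-7 - 1))/(-33 + M) = (U - 8)/(-33 + M) = (-8 + U)/(-33 + M))
-2936 + z(-5, 42) = -2936 + (-8 + 42)/(-33 - 5) = -2936 + 34/(-38) = -2936 - 1/38*34 = -2936 - 17/19 = -55801/19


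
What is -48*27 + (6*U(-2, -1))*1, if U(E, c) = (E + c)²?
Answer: -1242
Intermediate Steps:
-48*27 + (6*U(-2, -1))*1 = -48*27 + (6*(-2 - 1)²)*1 = -1296 + (6*(-3)²)*1 = -1296 + (6*9)*1 = -1296 + 54*1 = -1296 + 54 = -1242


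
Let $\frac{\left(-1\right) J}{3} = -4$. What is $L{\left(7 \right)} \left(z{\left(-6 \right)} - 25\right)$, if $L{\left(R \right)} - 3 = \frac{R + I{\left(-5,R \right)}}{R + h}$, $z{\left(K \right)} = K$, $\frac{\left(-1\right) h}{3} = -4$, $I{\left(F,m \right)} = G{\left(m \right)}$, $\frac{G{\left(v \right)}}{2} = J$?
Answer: $- \frac{2728}{19} \approx -143.58$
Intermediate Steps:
$J = 12$ ($J = \left(-3\right) \left(-4\right) = 12$)
$G{\left(v \right)} = 24$ ($G{\left(v \right)} = 2 \cdot 12 = 24$)
$I{\left(F,m \right)} = 24$
$h = 12$ ($h = \left(-3\right) \left(-4\right) = 12$)
$L{\left(R \right)} = 3 + \frac{24 + R}{12 + R}$ ($L{\left(R \right)} = 3 + \frac{R + 24}{R + 12} = 3 + \frac{24 + R}{12 + R}$)
$L{\left(7 \right)} \left(z{\left(-6 \right)} - 25\right) = \frac{4 \left(15 + 7\right)}{12 + 7} \left(-6 - 25\right) = 4 \cdot \frac{1}{19} \cdot 22 \left(-31\right) = \frac{88}{19} \left(-31\right) = - \frac{2728}{19}$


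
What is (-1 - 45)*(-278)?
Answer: 12788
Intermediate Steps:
(-1 - 45)*(-278) = -46*(-278) = 12788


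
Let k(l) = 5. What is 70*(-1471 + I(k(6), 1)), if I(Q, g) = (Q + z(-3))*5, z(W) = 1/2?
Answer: -101045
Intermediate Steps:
z(W) = ½
I(Q, g) = 5/2 + 5*Q (I(Q, g) = (Q + ½)*5 = (½ + Q)*5 = 5/2 + 5*Q)
70*(-1471 + I(k(6), 1)) = 70*(-1471 + (5/2 + 5*5)) = 70*(-1471 + (5/2 + 25)) = 70*(-1471 + 55/2) = 70*(-2887/2) = -101045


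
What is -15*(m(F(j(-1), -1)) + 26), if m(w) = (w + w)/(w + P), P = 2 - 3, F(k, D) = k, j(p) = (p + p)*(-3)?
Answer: -426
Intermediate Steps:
j(p) = -6*p (j(p) = (2*p)*(-3) = -6*p)
P = -1
m(w) = 2*w/(-1 + w) (m(w) = (w + w)/(w - 1) = (2*w)/(-1 + w) = 2*w/(-1 + w))
-15*(m(F(j(-1), -1)) + 26) = -15*(2*(-6*(-1))/(-1 - 6*(-1)) + 26) = -15*(2*6/(-1 + 6) + 26) = -15*(2*6/5 + 26) = -15*(2*6*(⅕) + 26) = -15*(12/5 + 26) = -15*142/5 = -426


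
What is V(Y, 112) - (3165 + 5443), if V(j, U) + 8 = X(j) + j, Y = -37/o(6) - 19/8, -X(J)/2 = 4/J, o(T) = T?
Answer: -42428137/4920 ≈ -8623.6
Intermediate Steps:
X(J) = -8/J
Y = -205/24 (Y = -37/6 - 19/8 = -205/24 ≈ -8.5417)
V(j, U) = -8 + j - 8/j (V(j, U) = -8 + (-8/j + j) = -8 + (j - 8/j) = -8 + j - 8/j)
V(Y, 112) - (3165 + 5443) = (-8 - 205/24 - 8/(-205/24)) - (3165 + 5443) = (-8 - 205/24 - 8*(-24/205)) - 1*8608 = (-8 - 205/24 + 192/205) - 8608 = -76777/4920 - 8608 = -42428137/4920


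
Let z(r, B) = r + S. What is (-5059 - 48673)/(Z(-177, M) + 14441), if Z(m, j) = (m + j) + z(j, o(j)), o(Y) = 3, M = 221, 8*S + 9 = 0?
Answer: -429856/117639 ≈ -3.6540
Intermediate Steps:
S = -9/8 (S = -9/8 + (1/8)*0 = -9/8 + 0 = -9/8 ≈ -1.1250)
z(r, B) = -9/8 + r (z(r, B) = r - 9/8 = -9/8 + r)
Z(m, j) = -9/8 + m + 2*j (Z(m, j) = (m + j) + (-9/8 + j) = (j + m) + (-9/8 + j) = -9/8 + m + 2*j)
(-5059 - 48673)/(Z(-177, M) + 14441) = (-5059 - 48673)/((-9/8 - 177 + 2*221) + 14441) = -53732/((-9/8 - 177 + 442) + 14441) = -53732/(2111/8 + 14441) = -53732/117639/8 = -53732*8/117639 = -429856/117639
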